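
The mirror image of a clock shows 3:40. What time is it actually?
Reflection across the vertical (12-6) axis maps a hand at angle A degrees to (360 - A) degrees, which sends a reading of T minutes past 12:00 to (720 - T) minutes past 12:00.
Mirror reads 3:40 = 220 minutes past 12:00.
Actual time: (720 - 220) mod 720 = 500 minutes = 8:20.

Final answer: 8:20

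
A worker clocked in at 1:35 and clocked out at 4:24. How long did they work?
From 1:35 to 4:24:
(4 x 60 + 24) - (1 x 60 + 35) = 264 - 95 = 169 minutes
= 2 hours and 49 minutes

Final answer: 2 hours and 49 minutes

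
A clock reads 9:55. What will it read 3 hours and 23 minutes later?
Starting time: 9:55
Adding 23 minutes to 55 minutes: 55 + 23 = 78 minutes = 1 hour and 18 minutes
Adding 3 hours: 9 + 3 + 1 (carry) = 13 - 12 = 1
Final time: 1:18

Final answer: 1:18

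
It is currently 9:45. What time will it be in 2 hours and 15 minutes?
Starting time: 9:45
Adding 15 minutes to 45 minutes: 45 + 15 = 60 minutes = 1 hour
Adding 2 hours: 9 + 2 + 1 (carry) = 12
Final time: 12:00

Final answer: 12:00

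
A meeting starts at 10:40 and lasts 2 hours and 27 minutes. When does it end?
Starting time: 10:40
Adding 27 minutes to 40 minutes: 40 + 27 = 67 minutes = 1 hour and 7 minutes
Adding 2 hours: 10 + 2 + 1 (carry) = 13 - 12 = 1
Final time: 1:07

Final answer: 1:07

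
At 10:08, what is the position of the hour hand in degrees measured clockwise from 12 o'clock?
The hour hand moves 30 degrees per hour and 0.5 degrees per minute.
At 10:08: (10) x 30 + 8 x 0.5 = 300 + 4 = 304 degrees

Final answer: 304 degrees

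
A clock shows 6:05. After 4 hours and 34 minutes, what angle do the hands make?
First find the time 4 hours and 34 minutes after 6:05.
Total minutes: 6 x 60 + 5 + 4 x 60 + 34 = 639.
639 mod 720 = 639 minutes = 10:39.
Now compute the angle at 10:39:
Hour hand: 10 x 30 + 39 x 0.5 = 319.5 degrees
Minute hand: 39 x 6 = 234 degrees
Difference: |319.5 - 234| = 85.5 degrees
The angle is 85.5 degrees

Final answer: 85.5 degrees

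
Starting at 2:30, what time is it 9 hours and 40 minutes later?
Starting time: 2:30
Adding 40 minutes to 30 minutes: 30 + 40 = 70 minutes = 1 hour and 10 minutes
Adding 9 hours: 2 + 9 + 1 (carry) = 12
Final time: 12:10

Final answer: 12:10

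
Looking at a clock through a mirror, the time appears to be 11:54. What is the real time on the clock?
Reflection across the vertical (12-6) axis maps a hand at angle A degrees to (360 - A) degrees, which sends a reading of T minutes past 12:00 to (720 - T) minutes past 12:00.
Mirror reads 11:54 = 714 minutes past 12:00.
Actual time: (720 - 714) mod 720 = 6 minutes = 12:06.

Final answer: 12:06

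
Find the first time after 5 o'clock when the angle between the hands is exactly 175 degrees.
At t minutes past 5:00, the hour hand is at 30 x 5 + 0.5t degrees and the minute hand is at 6t degrees.
The smaller angle between them is 175 degrees when |30H - 5.5t| = 175 or |30H - 5.5t| = 185.
With H = 5, solve 30 x 5 - 5.5t = +/- target for each target:
  t = (30 x 5 - 175) / 5.5 = -4.55 (outside (0, 60))
  t = (30 x 5 + 175) / 5.5 = 59.09
  t = (30 x 5 - 185) / 5.5 = -6.36 (outside (0, 60))
  t = (30 x 5 + 185) / 5.5 = 60.91 (outside (0, 60))
Valid solutions in (0, 60): {59.09} minutes.
The first occurrence is t = 59.09 minutes.
The hands form a 175-degree angle at 59.09 minutes past 5:00.

Final answer: 59.09 minutes past 5:00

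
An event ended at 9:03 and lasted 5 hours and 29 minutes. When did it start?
Starting time: 9:03 = 543 total minutes past 12:00
Subtracting: 5 hours and 29 minutes = 329 minutes
543 - 329 = 214 minutes
= 3 hours and 34 minutes past 12:00 = 3:34

Final answer: 3:34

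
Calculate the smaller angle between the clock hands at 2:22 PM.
Hour hand position: 2 x 30 + 22 x 0.5 = 71 degrees
Minute hand position: 22 x 6 = 132 degrees
Difference: |71 - 132| = 61 degrees
The angle between the hands is 61 degrees

Final answer: 61 degrees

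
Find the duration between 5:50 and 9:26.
From 5:50 to 9:26:
(9 x 60 + 26) - (5 x 60 + 50) = 566 - 350 = 216 minutes
= 3 hours and 36 minutes

Final answer: 3 hours and 36 minutes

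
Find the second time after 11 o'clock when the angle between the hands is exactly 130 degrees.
At t minutes past 11:00, the hour hand is at 30 x 11 + 0.5t degrees and the minute hand is at 6t degrees.
The smaller angle between them is 130 degrees when |30H - 5.5t| = 130 or |30H - 5.5t| = 230.
With H = 11, solve 30 x 11 - 5.5t = +/- target for each target:
  t = (30 x 11 - 130) / 5.5 = 36.36
  t = (30 x 11 + 130) / 5.5 = 83.64 (outside (0, 60))
  t = (30 x 11 - 230) / 5.5 = 18.18
  t = (30 x 11 + 230) / 5.5 = 101.82 (outside (0, 60))
Valid solutions in (0, 60): {18.18, 36.36} minutes.
The second occurrence is t = 36.36 minutes.
The hands form a 130-degree angle at 36.36 minutes past 11:00.

Final answer: 36.36 minutes past 11:00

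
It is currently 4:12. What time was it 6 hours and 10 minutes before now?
Starting time: 4:12 = 252 total minutes past 12:00
Subtracting: 6 hours and 10 minutes = 370 minutes
252 - 370 = -118 (negative, add 12 hours = 720) = 602 minutes
= 10 hours and 2 minutes past 12:00 = 10:02

Final answer: 10:02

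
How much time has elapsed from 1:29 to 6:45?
From 1:29 to 6:45:
(6 x 60 + 45) - (1 x 60 + 29) = 405 - 89 = 316 minutes
= 5 hours and 16 minutes

Final answer: 5 hours and 16 minutes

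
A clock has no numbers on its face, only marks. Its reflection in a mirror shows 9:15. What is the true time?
Reflection across the vertical (12-6) axis maps a hand at angle A degrees to (360 - A) degrees, which sends a reading of T minutes past 12:00 to (720 - T) minutes past 12:00.
Mirror reads 9:15 = 555 minutes past 12:00.
Actual time: (720 - 555) mod 720 = 165 minutes = 2:45.

Final answer: 2:45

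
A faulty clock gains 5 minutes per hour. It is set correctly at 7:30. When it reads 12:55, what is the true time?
For every 60 true minutes, the faulty clock advances 65 minutes, so 1 faulty-clock minute corresponds to 60/65 true minutes.
From 7:30 to 12:55 on the faulty dial is 325 minutes.
True elapsed: 325 x 60/65 = 300 minutes = 5 hours.
True time: 7:30 + 5 hours = 12:30.

Final answer: 12:30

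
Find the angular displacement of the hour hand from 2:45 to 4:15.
The hour hand moves 0.5 degrees per minute.
Time elapsed: 4:15 - 2:45 = 90 minutes
Angular displacement: 90 x 0.5 = 45 degrees

Final answer: 45 degrees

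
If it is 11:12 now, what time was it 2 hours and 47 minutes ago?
Starting time: 11:12 = 672 total minutes past 12:00
Subtracting: 2 hours and 47 minutes = 167 minutes
672 - 167 = 505 minutes
= 8 hours and 25 minutes past 12:00 = 8:25

Final answer: 8:25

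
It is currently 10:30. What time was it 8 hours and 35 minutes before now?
Starting time: 10:30 = 630 total minutes past 12:00
Subtracting: 8 hours and 35 minutes = 515 minutes
630 - 515 = 115 minutes
= 1 hour and 55 minutes past 12:00 = 1:55

Final answer: 1:55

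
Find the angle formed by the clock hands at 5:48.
Hour hand position: 5 x 30 + 48 x 0.5 = 174 degrees
Minute hand position: 48 x 6 = 288 degrees
Difference: |174 - 288| = 114 degrees
The angle between the hands is 114 degrees

Final answer: 114 degrees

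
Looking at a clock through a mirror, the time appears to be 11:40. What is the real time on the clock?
Reflection across the vertical (12-6) axis maps a hand at angle A degrees to (360 - A) degrees, which sends a reading of T minutes past 12:00 to (720 - T) minutes past 12:00.
Mirror reads 11:40 = 700 minutes past 12:00.
Actual time: (720 - 700) mod 720 = 20 minutes = 12:20.

Final answer: 12:20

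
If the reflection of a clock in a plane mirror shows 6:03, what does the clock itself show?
Reflection across the vertical (12-6) axis maps a hand at angle A degrees to (360 - A) degrees, which sends a reading of T minutes past 12:00 to (720 - T) minutes past 12:00.
Mirror reads 6:03 = 363 minutes past 12:00.
Actual time: (720 - 363) mod 720 = 357 minutes = 5:57.

Final answer: 5:57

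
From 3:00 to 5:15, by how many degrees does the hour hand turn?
The hour hand moves 0.5 degrees per minute.
Time elapsed: 5:15 - 3:00 = 135 minutes
Angular displacement: 135 x 0.5 = 67.5 degrees

Final answer: 67.5 degrees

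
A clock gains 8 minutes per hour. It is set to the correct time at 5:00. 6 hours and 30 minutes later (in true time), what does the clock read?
For every 60 true minutes, the faulty clock advances 60 + 8 = 68 minutes.
True elapsed: 6 hours and 30 minutes = 390 minutes.
Faulty clock advances: 390 x 68/60 = 442 minutes (drift: 52 minutes ahead).
Shown time: 5:00 + 442 minutes = 12:22.

Final answer: 12:22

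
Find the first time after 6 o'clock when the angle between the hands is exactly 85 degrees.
At t minutes past 6:00, the hour hand is at 30 x 6 + 0.5t degrees and the minute hand is at 6t degrees.
The smaller angle between them is 85 degrees when |30H - 5.5t| = 85 or |30H - 5.5t| = 275.
With H = 6, solve 30 x 6 - 5.5t = +/- target for each target:
  t = (30 x 6 - 85) / 5.5 = 17.27
  t = (30 x 6 + 85) / 5.5 = 48.18
  t = (30 x 6 - 275) / 5.5 = -17.27 (outside (0, 60))
  t = (30 x 6 + 275) / 5.5 = 82.73 (outside (0, 60))
Valid solutions in (0, 60): {17.27, 48.18} minutes.
The first occurrence is t = 17.27 minutes.
The hands form a 85-degree angle at 17.27 minutes past 6:00.

Final answer: 17.27 minutes past 6:00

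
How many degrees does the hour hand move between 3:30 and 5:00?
The hour hand moves 0.5 degrees per minute.
Time elapsed: 5:00 - 3:30 = 90 minutes
Angular displacement: 90 x 0.5 = 45 degrees

Final answer: 45 degrees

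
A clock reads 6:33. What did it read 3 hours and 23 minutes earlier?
Starting time: 6:33 = 393 total minutes past 12:00
Subtracting: 3 hours and 23 minutes = 203 minutes
393 - 203 = 190 minutes
= 3 hours and 10 minutes past 12:00 = 3:10

Final answer: 3:10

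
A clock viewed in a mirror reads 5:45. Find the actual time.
Reflection across the vertical (12-6) axis maps a hand at angle A degrees to (360 - A) degrees, which sends a reading of T minutes past 12:00 to (720 - T) minutes past 12:00.
Mirror reads 5:45 = 345 minutes past 12:00.
Actual time: (720 - 345) mod 720 = 375 minutes = 6:15.

Final answer: 6:15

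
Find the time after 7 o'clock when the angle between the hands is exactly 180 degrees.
For hands to be 180 degrees apart: |30H - 5.5t| = 180
With H = 7: t = (30 x 7 + 180)/5.5 = 70.91 or t = (30 x 7 - 180)/5.5 = 5.45
First valid solution (0 < t < 60): t = 5.45 minutes
The hands are opposite at 5.45 minutes past 7:00.

Final answer: 5.45 minutes past 7:00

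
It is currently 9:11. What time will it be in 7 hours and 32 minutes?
Starting time: 9:11
Adding 32 minutes to 11 minutes: 11 + 32 = 43 minutes
Adding 7 hours: 9 + 7 = 16 - 12 = 4
Final time: 4:43

Final answer: 4:43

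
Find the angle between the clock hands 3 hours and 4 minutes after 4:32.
First find the time 3 hours and 4 minutes after 4:32.
Total minutes: 4 x 60 + 32 + 3 x 60 + 4 = 456.
456 mod 720 = 456 minutes = 7:36.
Now compute the angle at 7:36:
Hour hand: 7 x 30 + 36 x 0.5 = 228 degrees
Minute hand: 36 x 6 = 216 degrees
Difference: |228 - 216| = 12 degrees
The angle is 12 degrees

Final answer: 12 degrees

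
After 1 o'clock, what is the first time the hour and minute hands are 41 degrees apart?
At t minutes past 1:00, the hour hand is at 30 x 1 + 0.5t degrees and the minute hand is at 6t degrees.
The smaller angle between them is 41 degrees when |30H - 5.5t| = 41 or |30H - 5.5t| = 319.
With H = 1, solve 30 x 1 - 5.5t = +/- target for each target:
  t = (30 x 1 - 41) / 5.5 = -2 (outside (0, 60))
  t = (30 x 1 + 41) / 5.5 = 12.91
  t = (30 x 1 - 319) / 5.5 = -52.55 (outside (0, 60))
  t = (30 x 1 + 319) / 5.5 = 63.45 (outside (0, 60))
Valid solutions in (0, 60): {12.91} minutes.
The first occurrence is t = 12.91 minutes.
The hands form a 41-degree angle at 12.91 minutes past 1:00.

Final answer: 12.91 minutes past 1:00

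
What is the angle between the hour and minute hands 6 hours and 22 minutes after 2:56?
First find the time 6 hours and 22 minutes after 2:56.
Total minutes: 2 x 60 + 56 + 6 x 60 + 22 = 558.
558 mod 720 = 558 minutes = 9:18.
Now compute the angle at 9:18:
Hour hand: 9 x 30 + 18 x 0.5 = 279 degrees
Minute hand: 18 x 6 = 108 degrees
Difference: |279 - 108| = 171 degrees
The angle is 171 degrees

Final answer: 171 degrees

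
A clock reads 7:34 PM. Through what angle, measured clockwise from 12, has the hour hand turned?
The hour hand moves 30 degrees per hour and 0.5 degrees per minute.
At 7:34: (7) x 30 + 34 x 0.5 = 210 + 17 = 227 degrees

Final answer: 227 degrees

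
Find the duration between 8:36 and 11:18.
From 8:36 to 11:18:
(11 x 60 + 18) - (8 x 60 + 36) = 678 - 516 = 162 minutes
= 2 hours and 42 minutes

Final answer: 2 hours and 42 minutes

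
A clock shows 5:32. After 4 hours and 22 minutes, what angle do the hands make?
First find the time 4 hours and 22 minutes after 5:32.
Total minutes: 5 x 60 + 32 + 4 x 60 + 22 = 594.
594 mod 720 = 594 minutes = 9:54.
Now compute the angle at 9:54:
Hour hand: 9 x 30 + 54 x 0.5 = 297 degrees
Minute hand: 54 x 6 = 324 degrees
Difference: |297 - 324| = 27 degrees
The angle is 27 degrees

Final answer: 27 degrees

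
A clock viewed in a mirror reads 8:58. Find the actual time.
Reflection across the vertical (12-6) axis maps a hand at angle A degrees to (360 - A) degrees, which sends a reading of T minutes past 12:00 to (720 - T) minutes past 12:00.
Mirror reads 8:58 = 538 minutes past 12:00.
Actual time: (720 - 538) mod 720 = 182 minutes = 3:02.

Final answer: 3:02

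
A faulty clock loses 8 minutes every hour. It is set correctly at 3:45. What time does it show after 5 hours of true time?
For every 60 true minutes, the faulty clock advances 60 - 8 = 52 minutes.
True elapsed: 5 hours = 300 minutes.
Faulty clock advances: 300 x 52/60 = 260 minutes (drift: 40 minutes behind).
Shown time: 3:45 + 260 minutes = 8:05.

Final answer: 8:05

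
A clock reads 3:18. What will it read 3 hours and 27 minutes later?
Starting time: 3:18
Adding 27 minutes to 18 minutes: 18 + 27 = 45 minutes
Adding 3 hours: 3 + 3 = 6
Final time: 6:45

Final answer: 6:45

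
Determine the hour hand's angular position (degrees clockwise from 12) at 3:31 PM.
The hour hand moves 30 degrees per hour and 0.5 degrees per minute.
At 3:31: (3) x 30 + 31 x 0.5 = 90 + 15.5 = 105.5 degrees

Final answer: 105.5 degrees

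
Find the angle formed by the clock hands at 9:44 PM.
Hour hand position: 9 x 30 + 44 x 0.5 = 292 degrees
Minute hand position: 44 x 6 = 264 degrees
Difference: |292 - 264| = 28 degrees
The angle between the hands is 28 degrees

Final answer: 28 degrees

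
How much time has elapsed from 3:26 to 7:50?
From 3:26 to 7:50:
(7 x 60 + 50) - (3 x 60 + 26) = 470 - 206 = 264 minutes
= 4 hours and 24 minutes

Final answer: 4 hours and 24 minutes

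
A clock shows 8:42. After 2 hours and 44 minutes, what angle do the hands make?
First find the time 2 hours and 44 minutes after 8:42.
Total minutes: 8 x 60 + 42 + 2 x 60 + 44 = 686.
686 mod 720 = 686 minutes = 11:26.
Now compute the angle at 11:26:
Hour hand: 11 x 30 + 26 x 0.5 = 343 degrees
Minute hand: 26 x 6 = 156 degrees
Difference: |343 - 156| = 187 degrees
Smaller angle: 360 - 187 = 173 degrees

Final answer: 173 degrees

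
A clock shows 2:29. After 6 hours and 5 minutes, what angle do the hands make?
First find the time 6 hours and 5 minutes after 2:29.
Total minutes: 2 x 60 + 29 + 6 x 60 + 5 = 514.
514 mod 720 = 514 minutes = 8:34.
Now compute the angle at 8:34:
Hour hand: 8 x 30 + 34 x 0.5 = 257 degrees
Minute hand: 34 x 6 = 204 degrees
Difference: |257 - 204| = 53 degrees
The angle is 53 degrees

Final answer: 53 degrees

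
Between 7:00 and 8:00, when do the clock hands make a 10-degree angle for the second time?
At t minutes past 7:00, the hour hand is at 30 x 7 + 0.5t degrees and the minute hand is at 6t degrees.
The smaller angle between them is 10 degrees when |30H - 5.5t| = 10 or |30H - 5.5t| = 350.
With H = 7, solve 30 x 7 - 5.5t = +/- target for each target:
  t = (30 x 7 - 10) / 5.5 = 36.36
  t = (30 x 7 + 10) / 5.5 = 40
  t = (30 x 7 - 350) / 5.5 = -25.45 (outside (0, 60))
  t = (30 x 7 + 350) / 5.5 = 101.82 (outside (0, 60))
Valid solutions in (0, 60): {36.36, 40} minutes.
The second occurrence is t = 40 minutes.
The hands form a 10-degree angle at 40 minutes past 7:00.

Final answer: 40 minutes past 7:00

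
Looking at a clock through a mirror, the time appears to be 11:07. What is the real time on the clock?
Reflection across the vertical (12-6) axis maps a hand at angle A degrees to (360 - A) degrees, which sends a reading of T minutes past 12:00 to (720 - T) minutes past 12:00.
Mirror reads 11:07 = 667 minutes past 12:00.
Actual time: (720 - 667) mod 720 = 53 minutes = 12:53.

Final answer: 12:53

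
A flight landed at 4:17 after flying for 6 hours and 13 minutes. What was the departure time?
Starting time: 4:17 = 257 total minutes past 12:00
Subtracting: 6 hours and 13 minutes = 373 minutes
257 - 373 = -116 (negative, add 12 hours = 720) = 604 minutes
= 10 hours and 4 minutes past 12:00 = 10:04

Final answer: 10:04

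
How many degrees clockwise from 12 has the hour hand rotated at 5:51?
The hour hand moves 30 degrees per hour and 0.5 degrees per minute.
At 5:51: (5) x 30 + 51 x 0.5 = 150 + 25.5 = 175.5 degrees

Final answer: 175.5 degrees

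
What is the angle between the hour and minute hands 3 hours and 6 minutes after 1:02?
First find the time 3 hours and 6 minutes after 1:02.
Total minutes: 1 x 60 + 2 + 3 x 60 + 6 = 248.
248 mod 720 = 248 minutes = 4:08.
Now compute the angle at 4:08:
Hour hand: 4 x 30 + 8 x 0.5 = 124 degrees
Minute hand: 8 x 6 = 48 degrees
Difference: |124 - 48| = 76 degrees
The angle is 76 degrees

Final answer: 76 degrees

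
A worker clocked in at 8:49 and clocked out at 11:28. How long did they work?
From 8:49 to 11:28:
(11 x 60 + 28) - (8 x 60 + 49) = 688 - 529 = 159 minutes
= 2 hours and 39 minutes

Final answer: 2 hours and 39 minutes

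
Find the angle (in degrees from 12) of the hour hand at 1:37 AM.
The hour hand moves 30 degrees per hour and 0.5 degrees per minute.
At 1:37: (1) x 30 + 37 x 0.5 = 30 + 18.5 = 48.5 degrees

Final answer: 48.5 degrees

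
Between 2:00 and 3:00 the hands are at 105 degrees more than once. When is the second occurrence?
At t minutes past 2:00, the hour hand is at 30 x 2 + 0.5t degrees and the minute hand is at 6t degrees.
The smaller angle between them is 105 degrees when |30H - 5.5t| = 105 or |30H - 5.5t| = 255.
With H = 2, solve 30 x 2 - 5.5t = +/- target for each target:
  t = (30 x 2 - 105) / 5.5 = -8.18 (outside (0, 60))
  t = (30 x 2 + 105) / 5.5 = 30
  t = (30 x 2 - 255) / 5.5 = -35.45 (outside (0, 60))
  t = (30 x 2 + 255) / 5.5 = 57.27
Valid solutions in (0, 60): {30, 57.27} minutes.
The second occurrence is t = 57.27 minutes.
The hands form a 105-degree angle at 57.27 minutes past 2:00.

Final answer: 57.27 minutes past 2:00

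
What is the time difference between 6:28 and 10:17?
From 6:28 to 10:17:
(10 x 60 + 17) - (6 x 60 + 28) = 617 - 388 = 229 minutes
= 3 hours and 49 minutes

Final answer: 3 hours and 49 minutes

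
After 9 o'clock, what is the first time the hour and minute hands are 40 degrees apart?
At t minutes past 9:00, the hour hand is at 30 x 9 + 0.5t degrees and the minute hand is at 6t degrees.
The smaller angle between them is 40 degrees when |30H - 5.5t| = 40 or |30H - 5.5t| = 320.
With H = 9, solve 30 x 9 - 5.5t = +/- target for each target:
  t = (30 x 9 - 40) / 5.5 = 41.82
  t = (30 x 9 + 40) / 5.5 = 56.36
  t = (30 x 9 - 320) / 5.5 = -9.09 (outside (0, 60))
  t = (30 x 9 + 320) / 5.5 = 107.27 (outside (0, 60))
Valid solutions in (0, 60): {41.82, 56.36} minutes.
The first occurrence is t = 41.82 minutes.
The hands form a 40-degree angle at 41.82 minutes past 9:00.

Final answer: 41.82 minutes past 9:00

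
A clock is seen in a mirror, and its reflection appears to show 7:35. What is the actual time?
Reflection across the vertical (12-6) axis maps a hand at angle A degrees to (360 - A) degrees, which sends a reading of T minutes past 12:00 to (720 - T) minutes past 12:00.
Mirror reads 7:35 = 455 minutes past 12:00.
Actual time: (720 - 455) mod 720 = 265 minutes = 4:25.

Final answer: 4:25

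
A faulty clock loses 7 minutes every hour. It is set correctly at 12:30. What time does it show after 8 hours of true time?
For every 60 true minutes, the faulty clock advances 60 - 7 = 53 minutes.
True elapsed: 8 hours = 480 minutes.
Faulty clock advances: 480 x 53/60 = 424 minutes (drift: 56 minutes behind).
Shown time: 12:30 + 424 minutes = 7:34.

Final answer: 7:34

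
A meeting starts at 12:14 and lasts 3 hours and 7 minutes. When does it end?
Starting time: 12:14
Adding 7 minutes to 14 minutes: 14 + 7 = 21 minutes
Adding 3 hours: 12 + 3 = 15 - 12 = 3
Final time: 3:21

Final answer: 3:21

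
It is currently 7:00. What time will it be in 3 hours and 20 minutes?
Starting time: 7:00
Adding 20 minutes to 0 minutes: 0 + 20 = 20 minutes
Adding 3 hours: 7 + 3 = 10
Final time: 10:20

Final answer: 10:20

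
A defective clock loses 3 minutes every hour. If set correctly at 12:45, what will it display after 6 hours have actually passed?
For every 60 true minutes, the faulty clock advances 60 - 3 = 57 minutes.
True elapsed: 6 hours = 360 minutes.
Faulty clock advances: 360 x 57/60 = 342 minutes (drift: 18 minutes behind).
Shown time: 12:45 + 342 minutes = 6:27.

Final answer: 6:27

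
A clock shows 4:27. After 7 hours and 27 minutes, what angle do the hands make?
First find the time 7 hours and 27 minutes after 4:27.
Total minutes: 4 x 60 + 27 + 7 x 60 + 27 = 714.
714 mod 720 = 714 minutes = 11:54.
Now compute the angle at 11:54:
Hour hand: 11 x 30 + 54 x 0.5 = 357 degrees
Minute hand: 54 x 6 = 324 degrees
Difference: |357 - 324| = 33 degrees
The angle is 33 degrees

Final answer: 33 degrees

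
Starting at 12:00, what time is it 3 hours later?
Starting time: 12:00
Adding 0 minutes to 0 minutes: 0 + 0 = 0 minutes
Adding 3 hours: 12 + 3 = 15 - 12 = 3
Final time: 3:00

Final answer: 3:00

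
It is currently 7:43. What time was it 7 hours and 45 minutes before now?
Starting time: 7:43 = 463 total minutes past 12:00
Subtracting: 7 hours and 45 minutes = 465 minutes
463 - 465 = -2 (negative, add 12 hours = 720) = 718 minutes
= 11 hours and 58 minutes past 12:00 = 11:58

Final answer: 11:58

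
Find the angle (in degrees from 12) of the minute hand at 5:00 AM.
The minute hand moves 6 degrees per minute.
At 5:00: 0 x 6 = 0 degrees

Final answer: 0 degrees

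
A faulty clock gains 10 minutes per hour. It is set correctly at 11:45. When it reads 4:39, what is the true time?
For every 60 true minutes, the faulty clock advances 70 minutes, so 1 faulty-clock minute corresponds to 60/70 true minutes.
From 11:45 to 4:39 on the faulty dial is 294 minutes.
True elapsed: 294 x 60/70 = 252 minutes = 4 hours and 12 minutes.
True time: 11:45 + 4 hours and 12 minutes = 3:57.

Final answer: 3:57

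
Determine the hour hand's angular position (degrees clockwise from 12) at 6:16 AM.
The hour hand moves 30 degrees per hour and 0.5 degrees per minute.
At 6:16: (6) x 30 + 16 x 0.5 = 180 + 8 = 188 degrees

Final answer: 188 degrees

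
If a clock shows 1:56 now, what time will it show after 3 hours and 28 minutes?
Starting time: 1:56
Adding 28 minutes to 56 minutes: 56 + 28 = 84 minutes = 1 hour and 24 minutes
Adding 3 hours: 1 + 3 + 1 (carry) = 5
Final time: 5:24

Final answer: 5:24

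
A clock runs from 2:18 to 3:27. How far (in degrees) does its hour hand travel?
The hour hand moves 0.5 degrees per minute.
Time elapsed: 3:27 - 2:18 = 69 minutes
Angular displacement: 69 x 0.5 = 34.5 degrees

Final answer: 34.5 degrees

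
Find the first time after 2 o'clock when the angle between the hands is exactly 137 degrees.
At t minutes past 2:00, the hour hand is at 30 x 2 + 0.5t degrees and the minute hand is at 6t degrees.
The smaller angle between them is 137 degrees when |30H - 5.5t| = 137 or |30H - 5.5t| = 223.
With H = 2, solve 30 x 2 - 5.5t = +/- target for each target:
  t = (30 x 2 - 137) / 5.5 = -14 (outside (0, 60))
  t = (30 x 2 + 137) / 5.5 = 35.82
  t = (30 x 2 - 223) / 5.5 = -29.64 (outside (0, 60))
  t = (30 x 2 + 223) / 5.5 = 51.45
Valid solutions in (0, 60): {35.82, 51.45} minutes.
The first occurrence is t = 35.82 minutes.
The hands form a 137-degree angle at 35.82 minutes past 2:00.

Final answer: 35.82 minutes past 2:00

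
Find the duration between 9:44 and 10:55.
From 9:44 to 10:55:
(10 x 60 + 55) - (9 x 60 + 44) = 655 - 584 = 71 minutes
= 1 hour and 11 minutes

Final answer: 1 hour and 11 minutes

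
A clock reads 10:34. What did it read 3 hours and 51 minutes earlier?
Starting time: 10:34 = 634 total minutes past 12:00
Subtracting: 3 hours and 51 minutes = 231 minutes
634 - 231 = 403 minutes
= 6 hours and 43 minutes past 12:00 = 6:43

Final answer: 6:43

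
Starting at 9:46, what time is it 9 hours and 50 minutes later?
Starting time: 9:46
Adding 50 minutes to 46 minutes: 46 + 50 = 96 minutes = 1 hour and 36 minutes
Adding 9 hours: 9 + 9 + 1 (carry) = 19 - 12 = 7
Final time: 7:36

Final answer: 7:36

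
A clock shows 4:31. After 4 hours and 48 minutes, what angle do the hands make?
First find the time 4 hours and 48 minutes after 4:31.
Total minutes: 4 x 60 + 31 + 4 x 60 + 48 = 559.
559 mod 720 = 559 minutes = 9:19.
Now compute the angle at 9:19:
Hour hand: 9 x 30 + 19 x 0.5 = 279.5 degrees
Minute hand: 19 x 6 = 114 degrees
Difference: |279.5 - 114| = 165.5 degrees
The angle is 165.5 degrees

Final answer: 165.5 degrees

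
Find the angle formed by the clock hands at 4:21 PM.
Hour hand position: 4 x 30 + 21 x 0.5 = 130.5 degrees
Minute hand position: 21 x 6 = 126 degrees
Difference: |130.5 - 126| = 4.5 degrees
The angle between the hands is 4.5 degrees

Final answer: 4.5 degrees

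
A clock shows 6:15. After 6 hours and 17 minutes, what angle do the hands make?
First find the time 6 hours and 17 minutes after 6:15.
Total minutes: 6 x 60 + 15 + 6 x 60 + 17 = 752.
752 mod 720 = 32 minutes = 12:32.
Now compute the angle at 12:32:
Hour hand: 0 x 30 + 32 x 0.5 = 16 degrees
Minute hand: 32 x 6 = 192 degrees
Difference: |16 - 192| = 176 degrees
The angle is 176 degrees

Final answer: 176 degrees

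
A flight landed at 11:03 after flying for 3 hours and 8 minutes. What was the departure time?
Starting time: 11:03 = 663 total minutes past 12:00
Subtracting: 3 hours and 8 minutes = 188 minutes
663 - 188 = 475 minutes
= 7 hours and 55 minutes past 12:00 = 7:55

Final answer: 7:55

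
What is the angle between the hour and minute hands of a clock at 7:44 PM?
Hour hand position: 7 x 30 + 44 x 0.5 = 232 degrees
Minute hand position: 44 x 6 = 264 degrees
Difference: |232 - 264| = 32 degrees
The angle between the hands is 32 degrees

Final answer: 32 degrees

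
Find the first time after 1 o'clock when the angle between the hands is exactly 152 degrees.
At t minutes past 1:00, the hour hand is at 30 x 1 + 0.5t degrees and the minute hand is at 6t degrees.
The smaller angle between them is 152 degrees when |30H - 5.5t| = 152 or |30H - 5.5t| = 208.
With H = 1, solve 30 x 1 - 5.5t = +/- target for each target:
  t = (30 x 1 - 152) / 5.5 = -22.18 (outside (0, 60))
  t = (30 x 1 + 152) / 5.5 = 33.09
  t = (30 x 1 - 208) / 5.5 = -32.36 (outside (0, 60))
  t = (30 x 1 + 208) / 5.5 = 43.27
Valid solutions in (0, 60): {33.09, 43.27} minutes.
The first occurrence is t = 33.09 minutes.
The hands form a 152-degree angle at 33.09 minutes past 1:00.

Final answer: 33.09 minutes past 1:00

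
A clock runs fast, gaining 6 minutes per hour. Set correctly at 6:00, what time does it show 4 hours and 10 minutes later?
For every 60 true minutes, the faulty clock advances 60 + 6 = 66 minutes.
True elapsed: 4 hours and 10 minutes = 250 minutes.
Faulty clock advances: 250 x 66/60 = 275 minutes (drift: 25 minutes ahead).
Shown time: 6:00 + 275 minutes = 10:35.

Final answer: 10:35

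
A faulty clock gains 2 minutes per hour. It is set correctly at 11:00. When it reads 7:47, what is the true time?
For every 60 true minutes, the faulty clock advances 62 minutes, so 1 faulty-clock minute corresponds to 60/62 true minutes.
From 11:00 to 7:47 on the faulty dial is 527 minutes.
True elapsed: 527 x 60/62 = 510 minutes = 8 hours and 30 minutes.
True time: 11:00 + 8 hours and 30 minutes = 7:30.

Final answer: 7:30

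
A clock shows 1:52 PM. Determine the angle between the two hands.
Hour hand position: 1 x 30 + 52 x 0.5 = 56 degrees
Minute hand position: 52 x 6 = 312 degrees
Difference: |56 - 312| = 256 degrees
Since 256 > 180, the smaller angle is 360 - 256 = 104 degrees

Final answer: 104 degrees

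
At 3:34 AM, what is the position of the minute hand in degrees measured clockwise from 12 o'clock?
The minute hand moves 6 degrees per minute.
At 3:34: 34 x 6 = 204 degrees

Final answer: 204 degrees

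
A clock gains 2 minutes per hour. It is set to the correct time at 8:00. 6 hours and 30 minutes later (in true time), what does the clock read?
For every 60 true minutes, the faulty clock advances 60 + 2 = 62 minutes.
True elapsed: 6 hours and 30 minutes = 390 minutes.
Faulty clock advances: 390 x 62/60 = 403 minutes (drift: 13 minutes ahead).
Shown time: 8:00 + 403 minutes = 2:43.

Final answer: 2:43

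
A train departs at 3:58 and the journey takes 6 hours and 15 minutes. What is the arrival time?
Starting time: 3:58
Adding 15 minutes to 58 minutes: 58 + 15 = 73 minutes = 1 hour and 13 minutes
Adding 6 hours: 3 + 6 + 1 (carry) = 10
Final time: 10:13

Final answer: 10:13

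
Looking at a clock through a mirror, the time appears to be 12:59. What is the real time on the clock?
Reflection across the vertical (12-6) axis maps a hand at angle A degrees to (360 - A) degrees, which sends a reading of T minutes past 12:00 to (720 - T) minutes past 12:00.
Mirror reads 12:59 = 59 minutes past 12:00.
Actual time: (720 - 59) mod 720 = 661 minutes = 11:01.

Final answer: 11:01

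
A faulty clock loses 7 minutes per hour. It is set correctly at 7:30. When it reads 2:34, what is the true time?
For every 60 true minutes, the faulty clock advances 53 minutes, so 1 faulty-clock minute corresponds to 60/53 true minutes.
From 7:30 to 2:34 on the faulty dial is 424 minutes.
True elapsed: 424 x 60/53 = 480 minutes = 8 hours.
True time: 7:30 + 8 hours = 3:30.

Final answer: 3:30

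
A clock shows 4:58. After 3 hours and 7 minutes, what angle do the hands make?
First find the time 3 hours and 7 minutes after 4:58.
Total minutes: 4 x 60 + 58 + 3 x 60 + 7 = 485.
485 mod 720 = 485 minutes = 8:05.
Now compute the angle at 8:05:
Hour hand: 8 x 30 + 5 x 0.5 = 242.5 degrees
Minute hand: 5 x 6 = 30 degrees
Difference: |242.5 - 30| = 212.5 degrees
Smaller angle: 360 - 212.5 = 147.5 degrees

Final answer: 147.5 degrees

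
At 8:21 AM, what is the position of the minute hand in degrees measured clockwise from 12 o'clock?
The minute hand moves 6 degrees per minute.
At 8:21: 21 x 6 = 126 degrees

Final answer: 126 degrees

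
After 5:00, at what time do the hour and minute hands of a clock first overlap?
The minute hand gains 5.5 degrees per minute on the hour hand.
At 5:00, the hour hand is at 150 degrees and the minute hand is at 0 degrees.
The gap is 150 degrees. Time to close: 150/5.5 = 60 x 5/11 = 27.27 minutes.
The hands overlap at 27.27 minutes past 5:00.

Final answer: 27.27 minutes past 5:00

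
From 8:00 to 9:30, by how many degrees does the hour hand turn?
The hour hand moves 0.5 degrees per minute.
Time elapsed: 9:30 - 8:00 = 90 minutes
Angular displacement: 90 x 0.5 = 45 degrees

Final answer: 45 degrees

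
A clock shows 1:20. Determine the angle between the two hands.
Hour hand position: 1 x 30 + 20 x 0.5 = 40 degrees
Minute hand position: 20 x 6 = 120 degrees
Difference: |40 - 120| = 80 degrees
The angle between the hands is 80 degrees

Final answer: 80 degrees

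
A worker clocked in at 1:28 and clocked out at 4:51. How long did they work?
From 1:28 to 4:51:
(4 x 60 + 51) - (1 x 60 + 28) = 291 - 88 = 203 minutes
= 3 hours and 23 minutes

Final answer: 3 hours and 23 minutes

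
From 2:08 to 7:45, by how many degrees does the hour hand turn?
The hour hand moves 0.5 degrees per minute.
Time elapsed: 7:45 - 2:08 = 337 minutes
Angular displacement: 337 x 0.5 = 168.5 degrees

Final answer: 168.5 degrees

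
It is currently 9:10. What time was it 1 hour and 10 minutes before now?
Starting time: 9:10 = 550 total minutes past 12:00
Subtracting: 1 hour and 10 minutes = 70 minutes
550 - 70 = 480 minutes
= 8 hours past 12:00 = 8:00

Final answer: 8:00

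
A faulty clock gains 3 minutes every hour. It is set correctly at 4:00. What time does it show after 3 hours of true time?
For every 60 true minutes, the faulty clock advances 60 + 3 = 63 minutes.
True elapsed: 3 hours = 180 minutes.
Faulty clock advances: 180 x 63/60 = 189 minutes (drift: 9 minutes ahead).
Shown time: 4:00 + 189 minutes = 7:09.

Final answer: 7:09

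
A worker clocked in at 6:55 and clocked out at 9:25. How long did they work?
From 6:55 to 9:25:
(9 x 60 + 25) - (6 x 60 + 55) = 565 - 415 = 150 minutes
= 2 hours and 30 minutes

Final answer: 2 hours and 30 minutes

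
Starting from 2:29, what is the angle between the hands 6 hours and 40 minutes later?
First find the time 6 hours and 40 minutes after 2:29.
Total minutes: 2 x 60 + 29 + 6 x 60 + 40 = 549.
549 mod 720 = 549 minutes = 9:09.
Now compute the angle at 9:09:
Hour hand: 9 x 30 + 9 x 0.5 = 274.5 degrees
Minute hand: 9 x 6 = 54 degrees
Difference: |274.5 - 54| = 220.5 degrees
Smaller angle: 360 - 220.5 = 139.5 degrees

Final answer: 139.5 degrees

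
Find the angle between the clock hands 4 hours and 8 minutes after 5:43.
First find the time 4 hours and 8 minutes after 5:43.
Total minutes: 5 x 60 + 43 + 4 x 60 + 8 = 591.
591 mod 720 = 591 minutes = 9:51.
Now compute the angle at 9:51:
Hour hand: 9 x 30 + 51 x 0.5 = 295.5 degrees
Minute hand: 51 x 6 = 306 degrees
Difference: |295.5 - 306| = 10.5 degrees
The angle is 10.5 degrees

Final answer: 10.5 degrees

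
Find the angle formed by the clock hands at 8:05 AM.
Hour hand position: 8 x 30 + 5 x 0.5 = 242.5 degrees
Minute hand position: 5 x 6 = 30 degrees
Difference: |242.5 - 30| = 212.5 degrees
Since 212.5 > 180, the smaller angle is 360 - 212.5 = 147.5 degrees

Final answer: 147.5 degrees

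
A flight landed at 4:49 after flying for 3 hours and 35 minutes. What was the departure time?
Starting time: 4:49 = 289 total minutes past 12:00
Subtracting: 3 hours and 35 minutes = 215 minutes
289 - 215 = 74 minutes
= 1 hour and 14 minutes past 12:00 = 1:14

Final answer: 1:14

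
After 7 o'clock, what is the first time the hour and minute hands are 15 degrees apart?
At t minutes past 7:00, the hour hand is at 30 x 7 + 0.5t degrees and the minute hand is at 6t degrees.
The smaller angle between them is 15 degrees when |30H - 5.5t| = 15 or |30H - 5.5t| = 345.
With H = 7, solve 30 x 7 - 5.5t = +/- target for each target:
  t = (30 x 7 - 15) / 5.5 = 35.45
  t = (30 x 7 + 15) / 5.5 = 40.91
  t = (30 x 7 - 345) / 5.5 = -24.55 (outside (0, 60))
  t = (30 x 7 + 345) / 5.5 = 100.91 (outside (0, 60))
Valid solutions in (0, 60): {35.45, 40.91} minutes.
The first occurrence is t = 35.45 minutes.
The hands form a 15-degree angle at 35.45 minutes past 7:00.

Final answer: 35.45 minutes past 7:00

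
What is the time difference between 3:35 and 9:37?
From 3:35 to 9:37:
(9 x 60 + 37) - (3 x 60 + 35) = 577 - 215 = 362 minutes
= 6 hours and 2 minutes

Final answer: 6 hours and 2 minutes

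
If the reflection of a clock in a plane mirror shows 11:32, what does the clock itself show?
Reflection across the vertical (12-6) axis maps a hand at angle A degrees to (360 - A) degrees, which sends a reading of T minutes past 12:00 to (720 - T) minutes past 12:00.
Mirror reads 11:32 = 692 minutes past 12:00.
Actual time: (720 - 692) mod 720 = 28 minutes = 12:28.

Final answer: 12:28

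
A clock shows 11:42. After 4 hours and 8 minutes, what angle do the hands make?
First find the time 4 hours and 8 minutes after 11:42.
Total minutes: 11 x 60 + 42 + 4 x 60 + 8 = 950.
950 mod 720 = 230 minutes = 3:50.
Now compute the angle at 3:50:
Hour hand: 3 x 30 + 50 x 0.5 = 115 degrees
Minute hand: 50 x 6 = 300 degrees
Difference: |115 - 300| = 185 degrees
Smaller angle: 360 - 185 = 175 degrees

Final answer: 175 degrees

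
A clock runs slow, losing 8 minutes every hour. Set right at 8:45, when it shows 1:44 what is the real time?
For every 60 true minutes, the faulty clock advances 52 minutes, so 1 faulty-clock minute corresponds to 60/52 true minutes.
From 8:45 to 1:44 on the faulty dial is 299 minutes.
True elapsed: 299 x 60/52 = 345 minutes = 5 hours and 45 minutes.
True time: 8:45 + 5 hours and 45 minutes = 2:30.

Final answer: 2:30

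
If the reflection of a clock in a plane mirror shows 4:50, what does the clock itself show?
Reflection across the vertical (12-6) axis maps a hand at angle A degrees to (360 - A) degrees, which sends a reading of T minutes past 12:00 to (720 - T) minutes past 12:00.
Mirror reads 4:50 = 290 minutes past 12:00.
Actual time: (720 - 290) mod 720 = 430 minutes = 7:10.

Final answer: 7:10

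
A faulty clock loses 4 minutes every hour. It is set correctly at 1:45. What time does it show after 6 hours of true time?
For every 60 true minutes, the faulty clock advances 60 - 4 = 56 minutes.
True elapsed: 6 hours = 360 minutes.
Faulty clock advances: 360 x 56/60 = 336 minutes (drift: 24 minutes behind).
Shown time: 1:45 + 336 minutes = 7:21.

Final answer: 7:21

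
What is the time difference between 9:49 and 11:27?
From 9:49 to 11:27:
(11 x 60 + 27) - (9 x 60 + 49) = 687 - 589 = 98 minutes
= 1 hour and 38 minutes

Final answer: 1 hour and 38 minutes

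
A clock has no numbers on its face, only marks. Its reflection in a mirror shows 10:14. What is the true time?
Reflection across the vertical (12-6) axis maps a hand at angle A degrees to (360 - A) degrees, which sends a reading of T minutes past 12:00 to (720 - T) minutes past 12:00.
Mirror reads 10:14 = 614 minutes past 12:00.
Actual time: (720 - 614) mod 720 = 106 minutes = 1:46.

Final answer: 1:46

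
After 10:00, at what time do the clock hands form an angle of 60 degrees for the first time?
At t minutes past 10:00, the hour hand is at 30 x 10 + 0.5t degrees and the minute hand is at 6t degrees.
The smaller angle between them is 60 degrees when |30H - 5.5t| = 60 or |30H - 5.5t| = 300.
With H = 10, solve 30 x 10 - 5.5t = +/- target for each target:
  t = (30 x 10 - 60) / 5.5 = 43.64
  t = (30 x 10 + 60) / 5.5 = 65.45 (outside (0, 60))
  t = (30 x 10 - 300) / 5.5 = 0 (outside (0, 60))
  t = (30 x 10 + 300) / 5.5 = 109.09 (outside (0, 60))
Valid solutions in (0, 60): {43.64} minutes.
The first occurrence is t = 43.64 minutes.
The hands form a 60-degree angle at 43.64 minutes past 10:00.

Final answer: 43.64 minutes past 10:00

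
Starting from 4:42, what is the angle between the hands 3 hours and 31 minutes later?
First find the time 3 hours and 31 minutes after 4:42.
Total minutes: 4 x 60 + 42 + 3 x 60 + 31 = 493.
493 mod 720 = 493 minutes = 8:13.
Now compute the angle at 8:13:
Hour hand: 8 x 30 + 13 x 0.5 = 246.5 degrees
Minute hand: 13 x 6 = 78 degrees
Difference: |246.5 - 78| = 168.5 degrees
The angle is 168.5 degrees

Final answer: 168.5 degrees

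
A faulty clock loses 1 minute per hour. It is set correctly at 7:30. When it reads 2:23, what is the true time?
For every 60 true minutes, the faulty clock advances 59 minutes, so 1 faulty-clock minute corresponds to 60/59 true minutes.
From 7:30 to 2:23 on the faulty dial is 413 minutes.
True elapsed: 413 x 60/59 = 420 minutes = 7 hours.
True time: 7:30 + 7 hours = 2:30.

Final answer: 2:30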